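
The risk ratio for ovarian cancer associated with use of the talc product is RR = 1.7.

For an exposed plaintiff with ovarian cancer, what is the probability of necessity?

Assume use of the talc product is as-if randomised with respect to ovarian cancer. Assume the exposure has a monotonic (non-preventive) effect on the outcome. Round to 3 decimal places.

PN ≈ 0.412

Under exogeneity and monotonicity, PN = (RR − 1) / RR = 1 − 1/RR.
PN = (1.7 − 1) / 1.7 = 0.7 / 1.7 ≈ 0.4118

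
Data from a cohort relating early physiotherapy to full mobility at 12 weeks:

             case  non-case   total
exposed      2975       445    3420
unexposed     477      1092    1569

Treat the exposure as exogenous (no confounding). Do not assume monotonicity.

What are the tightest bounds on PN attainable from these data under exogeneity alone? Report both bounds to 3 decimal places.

p₁ = P(outcome | exposed) = 2975/3420 = 0.86988
p₀ = P(outcome | unexposed) = 477/1569 = 0.30402
Under exogeneity alone the bounds on PN are max{0,(p₁−p₀)/p₁} ≤ PN ≤ min{1,(1−p₀)/p₁}.
  lower = (p₁ − p₀)/p₁ = 0.56587 / 0.86988 ≈ 0.6505
  upper = min{1, (1 − p₀)/p₁} = 0.69598 / 0.86988 ≈ 0.8001

0.651 ≤ PN ≤ 0.800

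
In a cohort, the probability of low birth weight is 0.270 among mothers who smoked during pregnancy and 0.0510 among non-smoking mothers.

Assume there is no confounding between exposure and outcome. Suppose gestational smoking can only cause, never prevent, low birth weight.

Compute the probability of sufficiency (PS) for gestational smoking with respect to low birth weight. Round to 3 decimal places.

Let p₁ = 0.27, p₀ = 0.051.
Under exogeneity and monotonicity, PS = (p₁ − p₀) / (1 − p₀).
PS = (0.27 − 0.051) / (1 − 0.051) = 0.219 / 0.949 ≈ 0.2308

PS ≈ 0.231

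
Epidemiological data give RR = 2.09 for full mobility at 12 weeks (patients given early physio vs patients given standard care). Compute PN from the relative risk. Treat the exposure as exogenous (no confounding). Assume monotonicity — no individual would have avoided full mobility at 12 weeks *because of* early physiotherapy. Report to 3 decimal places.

PN ≈ 0.522

Under exogeneity and monotonicity, PN = (RR − 1) / RR = 1 − 1/RR.
PN = (2.09 − 1) / 2.09 = 1.09 / 2.09 ≈ 0.5215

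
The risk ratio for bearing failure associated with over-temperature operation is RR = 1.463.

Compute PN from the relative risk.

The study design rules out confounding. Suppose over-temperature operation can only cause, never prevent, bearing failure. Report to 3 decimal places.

Under exogeneity and monotonicity, PN = (RR − 1) / RR = 1 − 1/RR.
PN = (1.463 − 1) / 1.463 = 0.463 / 1.463 ≈ 0.3165

PN ≈ 0.316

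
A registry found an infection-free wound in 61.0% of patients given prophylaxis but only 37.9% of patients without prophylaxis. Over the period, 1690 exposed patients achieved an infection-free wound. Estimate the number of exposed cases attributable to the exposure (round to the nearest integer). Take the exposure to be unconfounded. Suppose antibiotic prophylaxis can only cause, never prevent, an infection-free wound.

about 640 cases

p₁ = 0.61, p₀ = 0.379.
PN = (p₁ − p₀)/p₁ = (0.61 − 0.379) / 0.61 ≈ 0.37869.
Attributable cases ≈ PN × (exposed cases) = 0.37869 × 1690 ≈ 639.98.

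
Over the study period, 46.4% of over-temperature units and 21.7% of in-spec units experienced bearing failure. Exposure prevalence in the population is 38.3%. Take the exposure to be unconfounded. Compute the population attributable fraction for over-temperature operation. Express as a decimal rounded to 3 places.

p₁ = 0.464, p₀ = 0.217.
Overall risk P(Y=1) = π·p₁ + (1−π)·p₀ = 0.383×0.464 + 0.617×0.217 = 0.3116.
Under exogeneity, PAF = [P(Y=1) − p₀] / P(Y=1).
PAF = (0.3116 − 0.217) / 0.3116 ≈ 0.3036

PAF ≈ 0.304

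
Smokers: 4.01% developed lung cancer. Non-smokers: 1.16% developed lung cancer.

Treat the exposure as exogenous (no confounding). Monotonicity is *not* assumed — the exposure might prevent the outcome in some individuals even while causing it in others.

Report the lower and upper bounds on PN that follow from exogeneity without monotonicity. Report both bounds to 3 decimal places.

0.711 ≤ PN ≤ 1.000

p₁ = 0.0401, p₀ = 0.0116.
Under exogeneity alone the bounds on PN are max{0,(p₁−p₀)/p₁} ≤ PN ≤ min{1,(1−p₀)/p₁}.
  lower = (p₁ − p₀)/p₁ = 0.0285 / 0.0401 ≈ 0.7107
  upper = min{1, (1 − p₀)/p₁} = 0.9884 / 0.0401 ≈ 24.6484 → capped at 1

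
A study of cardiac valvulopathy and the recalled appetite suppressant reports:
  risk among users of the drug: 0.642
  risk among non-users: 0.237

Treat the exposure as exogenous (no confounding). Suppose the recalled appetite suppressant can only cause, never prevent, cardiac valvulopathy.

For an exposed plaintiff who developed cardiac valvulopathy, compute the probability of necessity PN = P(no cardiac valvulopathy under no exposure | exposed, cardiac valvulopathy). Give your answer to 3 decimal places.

Let p₁ = 0.642, p₀ = 0.237.
Under exogeneity and monotonicity, PN = (p₁ − p₀) / p₁.
PN = (0.642 − 0.237) / 0.642 = 0.405 / 0.642 ≈ 0.6308

PN ≈ 0.631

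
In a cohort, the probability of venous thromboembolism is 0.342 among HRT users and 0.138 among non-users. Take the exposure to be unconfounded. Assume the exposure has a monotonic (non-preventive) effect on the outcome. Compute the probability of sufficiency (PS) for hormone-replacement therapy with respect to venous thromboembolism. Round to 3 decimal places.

Let p₁ = 0.342, p₀ = 0.138.
Under exogeneity and monotonicity, PS = (p₁ − p₀) / (1 − p₀).
PS = (0.342 − 0.138) / (1 − 0.138) = 0.204 / 0.862 ≈ 0.2367

PS ≈ 0.237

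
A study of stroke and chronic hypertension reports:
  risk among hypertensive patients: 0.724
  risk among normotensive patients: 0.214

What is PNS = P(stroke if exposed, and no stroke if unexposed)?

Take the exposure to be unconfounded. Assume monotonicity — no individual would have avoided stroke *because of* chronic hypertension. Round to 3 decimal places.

Let p₁ = 0.724, p₀ = 0.214.
Under exogeneity and monotonicity, PNS = p₁ − p₀.
PNS = 0.724 − 0.214 = 0.51

PNS ≈ 0.510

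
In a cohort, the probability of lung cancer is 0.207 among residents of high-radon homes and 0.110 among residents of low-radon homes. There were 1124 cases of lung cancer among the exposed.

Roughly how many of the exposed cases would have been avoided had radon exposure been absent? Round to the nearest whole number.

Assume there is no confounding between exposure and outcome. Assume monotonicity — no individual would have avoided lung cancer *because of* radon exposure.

Let p₁ = 0.207, p₀ = 0.11.
PN = (p₁ − p₀)/p₁ = (0.207 − 0.11) / 0.207 ≈ 0.46860.
Attributable cases ≈ PN × (exposed cases) = 0.46860 × 1124 ≈ 526.71.

about 527 cases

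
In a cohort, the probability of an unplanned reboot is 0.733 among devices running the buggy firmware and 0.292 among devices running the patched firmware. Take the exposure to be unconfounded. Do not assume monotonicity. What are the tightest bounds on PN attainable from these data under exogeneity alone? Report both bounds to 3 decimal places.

Let p₁ = 0.733, p₀ = 0.292.
Under exogeneity alone the bounds on PN are max{0,(p₁−p₀)/p₁} ≤ PN ≤ min{1,(1−p₀)/p₁}.
  lower = (p₁ − p₀)/p₁ = 0.441 / 0.733 ≈ 0.6016
  upper = min{1, (1 − p₀)/p₁} = 0.708 / 0.733 ≈ 0.9659

0.602 ≤ PN ≤ 0.966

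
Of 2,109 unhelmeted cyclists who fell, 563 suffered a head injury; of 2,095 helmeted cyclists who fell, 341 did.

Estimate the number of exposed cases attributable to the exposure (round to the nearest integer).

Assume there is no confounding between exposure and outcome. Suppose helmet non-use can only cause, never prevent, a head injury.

about 220 cases

p₁ = P(outcome | exposed) = 563/2109 = 0.26695
p₀ = P(outcome | unexposed) = 341/2095 = 0.16277
PN = (p₁ − p₀)/p₁ = (0.26695 − 0.16277) / 0.26695 ≈ 0.39027.
Attributable cases ≈ PN × (exposed cases) = 0.39027 × 563 ≈ 219.72.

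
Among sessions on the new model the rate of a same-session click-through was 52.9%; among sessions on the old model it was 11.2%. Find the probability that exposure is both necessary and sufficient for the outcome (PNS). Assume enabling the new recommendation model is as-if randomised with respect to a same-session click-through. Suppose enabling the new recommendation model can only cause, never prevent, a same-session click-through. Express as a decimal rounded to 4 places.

p₁ = 0.529, p₀ = 0.112.
Under exogeneity and monotonicity, PNS = p₁ − p₀.
PNS = 0.529 − 0.112 = 0.417

PNS ≈ 0.4170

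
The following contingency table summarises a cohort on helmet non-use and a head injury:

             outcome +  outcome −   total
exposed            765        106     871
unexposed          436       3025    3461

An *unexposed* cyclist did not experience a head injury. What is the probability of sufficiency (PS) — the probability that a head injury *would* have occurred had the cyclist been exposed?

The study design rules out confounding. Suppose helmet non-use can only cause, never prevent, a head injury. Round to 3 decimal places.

p₁ = P(outcome | exposed) = 765/871 = 0.8783
p₀ = P(outcome | unexposed) = 436/3461 = 0.12598
Under exogeneity and monotonicity, PS = (p₁ − p₀)/(1 − p₀).
PS = (0.8783 − 0.12598) / 0.87402 ≈ 0.8608

PS ≈ 0.861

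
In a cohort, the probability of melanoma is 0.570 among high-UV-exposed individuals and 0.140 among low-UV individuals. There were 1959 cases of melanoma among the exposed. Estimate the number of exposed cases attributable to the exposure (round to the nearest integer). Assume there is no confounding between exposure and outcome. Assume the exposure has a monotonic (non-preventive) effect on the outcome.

Let p₁ = 0.57, p₀ = 0.14.
PN = (p₁ − p₀)/p₁ = (0.57 − 0.14) / 0.57 ≈ 0.75439.
Attributable cases ≈ PN × (exposed cases) = 0.75439 × 1959 ≈ 1477.84.

about 1478 cases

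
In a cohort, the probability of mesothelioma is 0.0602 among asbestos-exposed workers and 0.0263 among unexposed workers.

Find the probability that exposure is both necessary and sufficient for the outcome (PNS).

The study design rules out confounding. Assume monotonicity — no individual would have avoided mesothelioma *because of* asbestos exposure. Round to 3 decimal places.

PNS ≈ 0.034

Let p₁ = 0.0602, p₀ = 0.0263.
Under exogeneity and monotonicity, PNS = p₁ − p₀.
PNS = 0.0602 − 0.0263 = 0.0339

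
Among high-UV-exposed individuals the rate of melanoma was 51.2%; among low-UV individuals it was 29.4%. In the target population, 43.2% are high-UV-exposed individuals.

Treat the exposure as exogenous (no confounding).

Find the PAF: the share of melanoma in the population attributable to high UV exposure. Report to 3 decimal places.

p₁ = 0.512, p₀ = 0.294.
Overall risk P(Y=1) = π·p₁ + (1−π)·p₀ = 0.432×0.512 + 0.568×0.294 = 0.38818.
Under exogeneity, PAF = [P(Y=1) − p₀] / P(Y=1).
PAF = (0.38818 − 0.294) / 0.38818 ≈ 0.2426

PAF ≈ 0.243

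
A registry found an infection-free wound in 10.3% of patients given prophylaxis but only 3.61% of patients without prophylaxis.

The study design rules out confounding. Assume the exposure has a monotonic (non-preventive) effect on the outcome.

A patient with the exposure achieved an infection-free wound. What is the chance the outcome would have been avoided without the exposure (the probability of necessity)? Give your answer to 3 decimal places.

PN ≈ 0.650

p₁ = 0.103, p₀ = 0.0361.
Under exogeneity and monotonicity, PN = (p₁ − p₀) / p₁.
PN = (0.103 − 0.0361) / 0.103 = 0.0669 / 0.103 ≈ 0.6495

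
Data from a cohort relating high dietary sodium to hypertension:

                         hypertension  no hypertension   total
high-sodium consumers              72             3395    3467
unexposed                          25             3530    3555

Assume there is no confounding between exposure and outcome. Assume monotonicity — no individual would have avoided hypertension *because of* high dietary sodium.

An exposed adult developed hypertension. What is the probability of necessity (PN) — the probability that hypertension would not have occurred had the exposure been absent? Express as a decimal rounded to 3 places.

p₁ = P(outcome | exposed) = 72/3467 = 0.020767
p₀ = P(outcome | unexposed) = 25/3555 = 0.0070323
Under exogeneity and monotonicity, PN = (p₁ − p₀)/p₁.
PN = (0.020767 − 0.0070323) / 0.020767 ≈ 0.6614

PN ≈ 0.661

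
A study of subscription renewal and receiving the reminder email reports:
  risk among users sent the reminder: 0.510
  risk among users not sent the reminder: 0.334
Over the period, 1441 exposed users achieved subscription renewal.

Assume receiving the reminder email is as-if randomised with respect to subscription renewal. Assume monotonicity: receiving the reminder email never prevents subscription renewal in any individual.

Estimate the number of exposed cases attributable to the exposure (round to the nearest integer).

Let p₁ = 0.51, p₀ = 0.334.
PN = (p₁ − p₀)/p₁ = (0.51 − 0.334) / 0.51 ≈ 0.34510.
Attributable cases ≈ PN × (exposed cases) = 0.34510 × 1441 ≈ 497.29.

about 497 cases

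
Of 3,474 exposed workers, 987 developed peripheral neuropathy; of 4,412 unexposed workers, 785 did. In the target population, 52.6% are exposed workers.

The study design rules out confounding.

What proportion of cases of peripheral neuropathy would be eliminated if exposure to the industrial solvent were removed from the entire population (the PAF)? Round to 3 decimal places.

p₁ = P(outcome | exposed) = 987/3474 = 0.28411
p₀ = P(outcome | unexposed) = 785/4412 = 0.17792
Overall risk P(Y=1) = π·p₁ + (1−π)·p₀ = 0.526×0.28411 + 0.474×0.17792 = 0.23378.
Under exogeneity, PAF = [P(Y=1) − p₀] / P(Y=1).
PAF = (0.23378 − 0.17792) / 0.23378 ≈ 0.2389

PAF ≈ 0.239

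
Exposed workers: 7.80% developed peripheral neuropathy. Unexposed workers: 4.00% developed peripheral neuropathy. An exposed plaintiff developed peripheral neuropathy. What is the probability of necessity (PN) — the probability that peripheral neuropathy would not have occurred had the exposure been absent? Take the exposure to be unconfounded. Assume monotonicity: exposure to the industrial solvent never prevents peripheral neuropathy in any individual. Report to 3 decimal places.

PN ≈ 0.487

p₁ = 0.078, p₀ = 0.04.
Under exogeneity and monotonicity, PN = (p₁ − p₀) / p₁.
PN = (0.078 − 0.04) / 0.078 = 0.038 / 0.078 ≈ 0.4872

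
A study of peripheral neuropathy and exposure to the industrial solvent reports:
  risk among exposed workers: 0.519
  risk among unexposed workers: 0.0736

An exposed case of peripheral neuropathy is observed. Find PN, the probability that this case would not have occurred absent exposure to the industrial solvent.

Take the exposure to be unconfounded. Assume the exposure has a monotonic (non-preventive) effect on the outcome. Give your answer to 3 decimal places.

Let p₁ = 0.519, p₀ = 0.0736.
Under exogeneity and monotonicity, PN = (p₁ − p₀) / p₁.
PN = (0.519 − 0.0736) / 0.519 = 0.4454 / 0.519 ≈ 0.8582

PN ≈ 0.858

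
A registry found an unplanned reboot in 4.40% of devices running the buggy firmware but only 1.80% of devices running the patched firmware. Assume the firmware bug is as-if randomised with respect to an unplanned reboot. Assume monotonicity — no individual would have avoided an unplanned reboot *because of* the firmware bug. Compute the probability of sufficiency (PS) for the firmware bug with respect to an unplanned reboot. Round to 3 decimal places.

PS ≈ 0.026

p₁ = 0.044, p₀ = 0.018.
Under exogeneity and monotonicity, PS = (p₁ − p₀) / (1 − p₀).
PS = (0.044 − 0.018) / (1 − 0.018) = 0.026 / 0.982 ≈ 0.0265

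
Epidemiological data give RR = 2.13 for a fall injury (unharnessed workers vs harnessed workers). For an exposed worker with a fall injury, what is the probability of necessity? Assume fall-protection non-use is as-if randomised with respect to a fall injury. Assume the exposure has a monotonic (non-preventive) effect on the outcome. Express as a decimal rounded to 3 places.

Under exogeneity and monotonicity, PN = (RR − 1) / RR = 1 − 1/RR.
PN = (2.13 − 1) / 2.13 = 1.13 / 2.13 ≈ 0.5305

PN ≈ 0.531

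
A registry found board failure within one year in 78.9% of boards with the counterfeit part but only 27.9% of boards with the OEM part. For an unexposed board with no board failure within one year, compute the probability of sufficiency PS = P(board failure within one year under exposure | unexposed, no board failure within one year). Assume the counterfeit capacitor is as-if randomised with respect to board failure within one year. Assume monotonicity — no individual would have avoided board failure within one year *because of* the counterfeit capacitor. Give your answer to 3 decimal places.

p₁ = 0.789, p₀ = 0.279.
Under exogeneity and monotonicity, PS = (p₁ − p₀) / (1 − p₀).
PS = (0.789 − 0.279) / (1 − 0.279) = 0.51 / 0.721 ≈ 0.7074

PS ≈ 0.707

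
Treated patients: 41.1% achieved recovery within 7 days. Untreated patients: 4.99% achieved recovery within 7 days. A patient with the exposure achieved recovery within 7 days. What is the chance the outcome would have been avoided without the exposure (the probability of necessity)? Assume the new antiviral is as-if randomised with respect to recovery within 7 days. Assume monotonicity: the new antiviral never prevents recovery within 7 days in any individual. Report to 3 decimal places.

p₁ = 0.411, p₀ = 0.0499.
Under exogeneity and monotonicity, PN = (p₁ − p₀) / p₁.
PN = (0.411 − 0.0499) / 0.411 = 0.3611 / 0.411 ≈ 0.8786

PN ≈ 0.879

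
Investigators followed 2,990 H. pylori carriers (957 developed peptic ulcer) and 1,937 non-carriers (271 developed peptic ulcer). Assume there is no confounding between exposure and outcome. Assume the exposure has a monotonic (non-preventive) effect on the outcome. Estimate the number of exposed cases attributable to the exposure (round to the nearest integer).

about 539 cases

p₁ = P(outcome | exposed) = 957/2990 = 0.32007
p₀ = P(outcome | unexposed) = 271/1937 = 0.13991
PN = (p₁ − p₀)/p₁ = (0.32007 − 0.13991) / 0.32007 ≈ 0.56288.
Attributable cases ≈ PN × (exposed cases) = 0.56288 × 957 ≈ 538.68.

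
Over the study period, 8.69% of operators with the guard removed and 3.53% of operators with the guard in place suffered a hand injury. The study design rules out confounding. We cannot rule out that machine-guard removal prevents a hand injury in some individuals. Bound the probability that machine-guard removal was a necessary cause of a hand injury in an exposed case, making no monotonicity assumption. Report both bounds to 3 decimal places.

p₁ = 0.0869, p₀ = 0.0353.
Under exogeneity alone the bounds on PN are max{0,(p₁−p₀)/p₁} ≤ PN ≤ min{1,(1−p₀)/p₁}.
  lower = (p₁ − p₀)/p₁ = 0.0516 / 0.0869 ≈ 0.5938
  upper = min{1, (1 − p₀)/p₁} = 0.9647 / 0.0869 ≈ 11.1013 → capped at 1

0.594 ≤ PN ≤ 1.000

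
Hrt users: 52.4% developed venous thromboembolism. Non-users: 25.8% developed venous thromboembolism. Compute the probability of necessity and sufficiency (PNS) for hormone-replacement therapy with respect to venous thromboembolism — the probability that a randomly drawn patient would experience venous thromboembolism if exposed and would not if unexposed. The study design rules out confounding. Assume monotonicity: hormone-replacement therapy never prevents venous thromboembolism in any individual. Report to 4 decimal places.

PNS ≈ 0.2660

p₁ = 0.524, p₀ = 0.258.
Under exogeneity and monotonicity, PNS = p₁ − p₀.
PNS = 0.524 − 0.258 = 0.266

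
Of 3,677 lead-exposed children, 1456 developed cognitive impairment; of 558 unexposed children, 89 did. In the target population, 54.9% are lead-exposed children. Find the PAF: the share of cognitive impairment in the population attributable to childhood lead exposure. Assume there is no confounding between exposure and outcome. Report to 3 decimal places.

p₁ = P(outcome | exposed) = 1456/3677 = 0.39597
p₀ = P(outcome | unexposed) = 89/558 = 0.1595
Overall risk P(Y=1) = π·p₁ + (1−π)·p₀ = 0.549×0.39597 + 0.451×0.1595 = 0.28932.
Under exogeneity, PAF = [P(Y=1) − p₀] / P(Y=1).
PAF = (0.28932 − 0.1595) / 0.28932 ≈ 0.4487

PAF ≈ 0.449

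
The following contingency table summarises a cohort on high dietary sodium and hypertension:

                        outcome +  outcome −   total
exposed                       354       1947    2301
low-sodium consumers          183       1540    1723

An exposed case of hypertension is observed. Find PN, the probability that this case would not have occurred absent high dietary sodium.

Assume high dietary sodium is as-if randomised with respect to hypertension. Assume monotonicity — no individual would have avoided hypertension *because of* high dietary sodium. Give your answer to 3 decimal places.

PN ≈ 0.310

p₁ = P(outcome | exposed) = 354/2301 = 0.15385
p₀ = P(outcome | unexposed) = 183/1723 = 0.10621
Under exogeneity and monotonicity, PN = (p₁ − p₀) / p₁.
PN = (0.15385 − 0.10621) / 0.15385 = 0.047636 / 0.15385 ≈ 0.3096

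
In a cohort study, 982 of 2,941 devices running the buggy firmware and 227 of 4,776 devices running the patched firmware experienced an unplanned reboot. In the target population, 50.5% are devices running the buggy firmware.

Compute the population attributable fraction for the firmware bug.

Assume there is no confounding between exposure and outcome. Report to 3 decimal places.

p₁ = P(outcome | exposed) = 982/2941 = 0.3339
p₀ = P(outcome | unexposed) = 227/4776 = 0.047529
Overall risk P(Y=1) = π·p₁ + (1−π)·p₀ = 0.505×0.3339 + 0.495×0.047529 = 0.19215.
Under exogeneity, PAF = [P(Y=1) − p₀] / P(Y=1).
PAF = (0.19215 − 0.047529) / 0.19215 ≈ 0.7526

PAF ≈ 0.753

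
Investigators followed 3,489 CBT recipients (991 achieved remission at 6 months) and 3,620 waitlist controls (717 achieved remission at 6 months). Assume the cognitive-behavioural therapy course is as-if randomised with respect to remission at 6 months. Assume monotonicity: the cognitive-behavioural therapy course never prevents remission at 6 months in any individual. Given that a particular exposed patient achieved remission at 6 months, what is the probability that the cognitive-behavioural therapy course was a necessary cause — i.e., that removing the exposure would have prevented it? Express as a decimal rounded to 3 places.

p₁ = P(outcome | exposed) = 991/3489 = 0.28404
p₀ = P(outcome | unexposed) = 717/3620 = 0.19807
Under exogeneity and monotonicity, PN = (p₁ − p₀) / p₁.
PN = (0.28404 − 0.19807) / 0.28404 = 0.085969 / 0.28404 ≈ 0.3027

PN ≈ 0.303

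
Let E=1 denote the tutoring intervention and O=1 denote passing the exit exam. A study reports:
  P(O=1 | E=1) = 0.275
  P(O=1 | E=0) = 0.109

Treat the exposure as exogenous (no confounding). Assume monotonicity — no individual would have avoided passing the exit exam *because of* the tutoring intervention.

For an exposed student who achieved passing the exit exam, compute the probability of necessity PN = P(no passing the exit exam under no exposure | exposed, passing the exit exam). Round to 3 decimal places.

Let p₁ = 0.275, p₀ = 0.109.
Under exogeneity and monotonicity, PN = (p₁ − p₀) / p₁.
PN = (0.275 − 0.109) / 0.275 = 0.166 / 0.275 ≈ 0.6036

PN ≈ 0.604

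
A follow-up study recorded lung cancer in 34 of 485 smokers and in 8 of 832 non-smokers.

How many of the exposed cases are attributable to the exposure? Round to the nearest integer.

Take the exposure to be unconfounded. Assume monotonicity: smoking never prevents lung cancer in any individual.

p₁ = P(outcome | exposed) = 34/485 = 0.070103
p₀ = P(outcome | unexposed) = 8/832 = 0.0096154
PN = (p₁ − p₀)/p₁ = (0.070103 − 0.0096154) / 0.070103 ≈ 0.86284.
Attributable cases ≈ PN × (exposed cases) = 0.86284 × 34 ≈ 29.34.

about 29 cases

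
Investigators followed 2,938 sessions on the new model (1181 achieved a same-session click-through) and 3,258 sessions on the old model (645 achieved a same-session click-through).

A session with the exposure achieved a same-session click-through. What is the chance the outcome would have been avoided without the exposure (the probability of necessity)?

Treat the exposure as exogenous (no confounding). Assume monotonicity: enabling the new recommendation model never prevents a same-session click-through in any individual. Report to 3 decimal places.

PN ≈ 0.507

p₁ = P(outcome | exposed) = 1181/2938 = 0.40197
p₀ = P(outcome | unexposed) = 645/3258 = 0.19797
Under exogeneity and monotonicity, PN = (p₁ − p₀) / p₁.
PN = (0.40197 − 0.19797) / 0.40197 = 0.204 / 0.40197 ≈ 0.5075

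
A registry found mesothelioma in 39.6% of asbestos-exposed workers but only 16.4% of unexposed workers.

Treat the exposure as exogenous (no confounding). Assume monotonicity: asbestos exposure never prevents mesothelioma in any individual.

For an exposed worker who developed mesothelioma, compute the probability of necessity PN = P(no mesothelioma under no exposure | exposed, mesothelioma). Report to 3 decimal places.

PN ≈ 0.586

p₁ = 0.396, p₀ = 0.164.
Under exogeneity and monotonicity, PN = (p₁ − p₀) / p₁.
PN = (0.396 − 0.164) / 0.396 = 0.232 / 0.396 ≈ 0.5859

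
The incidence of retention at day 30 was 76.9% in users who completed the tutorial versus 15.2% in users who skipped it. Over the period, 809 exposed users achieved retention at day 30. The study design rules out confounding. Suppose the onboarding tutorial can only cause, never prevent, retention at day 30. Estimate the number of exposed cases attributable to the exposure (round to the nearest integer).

about 649 cases

p₁ = 0.769, p₀ = 0.152.
PN = (p₁ − p₀)/p₁ = (0.769 − 0.152) / 0.769 ≈ 0.80234.
Attributable cases ≈ PN × (exposed cases) = 0.80234 × 809 ≈ 649.09.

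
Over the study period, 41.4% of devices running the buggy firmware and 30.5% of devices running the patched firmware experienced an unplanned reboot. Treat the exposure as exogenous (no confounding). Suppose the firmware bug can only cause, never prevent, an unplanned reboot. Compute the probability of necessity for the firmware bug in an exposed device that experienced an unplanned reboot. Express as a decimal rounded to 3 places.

PN ≈ 0.263

p₁ = 0.414, p₀ = 0.305.
Under exogeneity and monotonicity, PN = (p₁ − p₀) / p₁.
PN = (0.414 − 0.305) / 0.414 = 0.109 / 0.414 ≈ 0.2633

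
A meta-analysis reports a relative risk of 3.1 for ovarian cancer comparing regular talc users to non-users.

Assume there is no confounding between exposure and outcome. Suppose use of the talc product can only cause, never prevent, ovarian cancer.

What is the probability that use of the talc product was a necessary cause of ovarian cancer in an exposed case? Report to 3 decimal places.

Under exogeneity and monotonicity, PN = (RR − 1) / RR = 1 − 1/RR.
PN = (3.1 − 1) / 3.1 = 2.1 / 3.1 ≈ 0.6774

PN ≈ 0.677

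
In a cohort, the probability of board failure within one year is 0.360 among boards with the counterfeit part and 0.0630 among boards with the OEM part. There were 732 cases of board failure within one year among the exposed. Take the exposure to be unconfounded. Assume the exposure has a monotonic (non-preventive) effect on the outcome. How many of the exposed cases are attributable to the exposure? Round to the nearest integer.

Let p₁ = 0.36, p₀ = 0.063.
PN = (p₁ − p₀)/p₁ = (0.36 − 0.063) / 0.36 ≈ 0.82500.
Attributable cases ≈ PN × (exposed cases) = 0.82500 × 732 ≈ 603.90.

about 604 cases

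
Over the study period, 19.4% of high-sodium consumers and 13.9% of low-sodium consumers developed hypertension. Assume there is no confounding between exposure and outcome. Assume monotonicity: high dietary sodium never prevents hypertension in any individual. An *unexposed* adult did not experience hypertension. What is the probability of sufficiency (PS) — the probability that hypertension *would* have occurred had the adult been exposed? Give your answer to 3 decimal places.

p₁ = 0.194, p₀ = 0.139.
Under exogeneity and monotonicity, PS = (p₁ − p₀) / (1 − p₀).
PS = (0.194 − 0.139) / (1 − 0.139) = 0.055 / 0.861 ≈ 0.0639

PS ≈ 0.064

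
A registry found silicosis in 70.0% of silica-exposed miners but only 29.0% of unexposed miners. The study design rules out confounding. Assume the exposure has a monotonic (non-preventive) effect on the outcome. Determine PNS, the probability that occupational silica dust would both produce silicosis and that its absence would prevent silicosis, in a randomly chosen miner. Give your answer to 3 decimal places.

p₁ = 0.7, p₀ = 0.29.
Under exogeneity and monotonicity, PNS = p₁ − p₀.
PNS = 0.7 − 0.29 = 0.41

PNS ≈ 0.410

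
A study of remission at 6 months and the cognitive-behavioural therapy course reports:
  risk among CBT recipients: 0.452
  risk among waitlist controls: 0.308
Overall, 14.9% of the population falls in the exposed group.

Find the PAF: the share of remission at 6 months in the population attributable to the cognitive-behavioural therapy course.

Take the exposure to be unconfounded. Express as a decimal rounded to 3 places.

PAF ≈ 0.065

Let p₁ = 0.452, p₀ = 0.308.
Overall risk P(Y=1) = π·p₁ + (1−π)·p₀ = 0.149×0.452 + 0.851×0.308 = 0.32946.
Under exogeneity, PAF = [P(Y=1) − p₀] / P(Y=1).
PAF = (0.32946 − 0.308) / 0.32946 ≈ 0.0651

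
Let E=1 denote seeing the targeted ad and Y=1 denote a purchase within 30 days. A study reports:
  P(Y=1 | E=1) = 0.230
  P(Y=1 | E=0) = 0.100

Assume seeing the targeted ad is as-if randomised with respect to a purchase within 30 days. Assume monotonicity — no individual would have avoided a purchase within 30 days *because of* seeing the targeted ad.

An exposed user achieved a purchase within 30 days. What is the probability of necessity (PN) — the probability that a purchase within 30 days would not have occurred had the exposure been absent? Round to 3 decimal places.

PN ≈ 0.565

Let p₁ = 0.23, p₀ = 0.1.
Under exogeneity and monotonicity, PN = (p₁ − p₀) / p₁.
PN = (0.23 − 0.1) / 0.23 = 0.13 / 0.23 ≈ 0.5652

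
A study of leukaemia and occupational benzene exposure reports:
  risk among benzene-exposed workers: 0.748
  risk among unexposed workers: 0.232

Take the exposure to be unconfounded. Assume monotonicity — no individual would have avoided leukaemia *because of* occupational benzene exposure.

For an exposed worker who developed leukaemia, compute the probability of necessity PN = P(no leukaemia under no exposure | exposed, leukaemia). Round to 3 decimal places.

PN ≈ 0.690

Let p₁ = 0.748, p₀ = 0.232.
Under exogeneity and monotonicity, PN = (p₁ − p₀) / p₁.
PN = (0.748 − 0.232) / 0.748 = 0.516 / 0.748 ≈ 0.6898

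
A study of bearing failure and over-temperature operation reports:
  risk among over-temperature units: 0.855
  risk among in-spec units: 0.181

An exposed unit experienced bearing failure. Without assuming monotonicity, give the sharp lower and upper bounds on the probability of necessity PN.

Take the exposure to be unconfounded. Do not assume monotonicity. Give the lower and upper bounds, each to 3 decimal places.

0.788 ≤ PN ≤ 0.958

Let p₁ = 0.855, p₀ = 0.181.
Under exogeneity alone the bounds on PN are max{0,(p₁−p₀)/p₁} ≤ PN ≤ min{1,(1−p₀)/p₁}.
  lower = (p₁ − p₀)/p₁ = 0.674 / 0.855 ≈ 0.7883
  upper = min{1, (1 − p₀)/p₁} = 0.819 / 0.855 ≈ 0.9579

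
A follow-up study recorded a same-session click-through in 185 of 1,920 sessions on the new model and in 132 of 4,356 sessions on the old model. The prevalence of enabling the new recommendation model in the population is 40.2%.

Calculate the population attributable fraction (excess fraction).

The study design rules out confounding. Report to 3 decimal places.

p₁ = P(outcome | exposed) = 185/1920 = 0.096354
p₀ = P(outcome | unexposed) = 132/4356 = 0.030303
Overall risk P(Y=1) = π·p₁ + (1−π)·p₀ = 0.402×0.096354 + 0.598×0.030303 = 0.056856.
Under exogeneity, PAF = [P(Y=1) − p₀] / P(Y=1).
PAF = (0.056856 − 0.030303) / 0.056856 ≈ 0.4670

PAF ≈ 0.467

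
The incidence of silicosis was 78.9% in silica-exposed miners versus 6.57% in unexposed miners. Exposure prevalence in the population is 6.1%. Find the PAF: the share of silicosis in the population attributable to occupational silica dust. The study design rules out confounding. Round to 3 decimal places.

PAF ≈ 0.402

p₁ = 0.789, p₀ = 0.0657.
Overall risk P(Y=1) = π·p₁ + (1−π)·p₀ = 0.061×0.789 + 0.939×0.0657 = 0.10982.
Under exogeneity, PAF = [P(Y=1) − p₀] / P(Y=1).
PAF = (0.10982 − 0.0657) / 0.10982 ≈ 0.4018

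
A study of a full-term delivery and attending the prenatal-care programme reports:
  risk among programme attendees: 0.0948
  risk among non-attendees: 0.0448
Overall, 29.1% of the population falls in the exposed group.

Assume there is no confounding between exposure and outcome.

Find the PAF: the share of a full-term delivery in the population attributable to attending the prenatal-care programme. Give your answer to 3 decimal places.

Let p₁ = 0.0948, p₀ = 0.0448.
Overall risk P(Y=1) = π·p₁ + (1−π)·p₀ = 0.291×0.0948 + 0.709×0.0448 = 0.05935.
Under exogeneity, PAF = [P(Y=1) − p₀] / P(Y=1).
PAF = (0.05935 − 0.0448) / 0.05935 ≈ 0.2452

PAF ≈ 0.245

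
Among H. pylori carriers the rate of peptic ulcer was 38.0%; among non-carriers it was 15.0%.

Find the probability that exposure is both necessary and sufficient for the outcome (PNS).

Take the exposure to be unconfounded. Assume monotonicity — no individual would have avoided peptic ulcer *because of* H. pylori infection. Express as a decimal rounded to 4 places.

p₁ = 0.38, p₀ = 0.15.
Under exogeneity and monotonicity, PNS = p₁ − p₀.
PNS = 0.38 − 0.15 = 0.23

PNS ≈ 0.2300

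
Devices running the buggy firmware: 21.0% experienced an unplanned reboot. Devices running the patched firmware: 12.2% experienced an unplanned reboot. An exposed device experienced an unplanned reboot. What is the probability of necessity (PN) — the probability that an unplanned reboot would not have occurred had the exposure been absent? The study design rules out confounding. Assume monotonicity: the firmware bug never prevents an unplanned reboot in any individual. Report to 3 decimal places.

p₁ = 0.21, p₀ = 0.122.
Under exogeneity and monotonicity, PN = (p₁ − p₀) / p₁.
PN = (0.21 − 0.122) / 0.21 = 0.088 / 0.21 ≈ 0.4190

PN ≈ 0.419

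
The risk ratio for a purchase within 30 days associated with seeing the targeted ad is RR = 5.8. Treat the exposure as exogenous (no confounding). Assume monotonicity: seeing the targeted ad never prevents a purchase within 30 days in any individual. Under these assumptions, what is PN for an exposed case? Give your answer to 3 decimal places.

Under exogeneity and monotonicity, PN = (RR − 1) / RR = 1 − 1/RR.
PN = (5.8 − 1) / 5.8 = 4.8 / 5.8 ≈ 0.8276

PN ≈ 0.828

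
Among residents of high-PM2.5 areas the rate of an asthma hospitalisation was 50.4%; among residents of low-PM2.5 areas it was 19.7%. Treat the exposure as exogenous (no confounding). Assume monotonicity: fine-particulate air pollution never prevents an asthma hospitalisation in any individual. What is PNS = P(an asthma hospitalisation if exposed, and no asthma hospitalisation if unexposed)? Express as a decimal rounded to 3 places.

p₁ = 0.504, p₀ = 0.197.
Under exogeneity and monotonicity, PNS = p₁ − p₀.
PNS = 0.504 − 0.197 = 0.307

PNS ≈ 0.307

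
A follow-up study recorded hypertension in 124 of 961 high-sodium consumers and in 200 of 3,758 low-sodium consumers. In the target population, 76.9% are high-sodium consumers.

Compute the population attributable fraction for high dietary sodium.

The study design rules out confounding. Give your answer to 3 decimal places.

PAF ≈ 0.523

p₁ = P(outcome | exposed) = 124/961 = 0.12903
p₀ = P(outcome | unexposed) = 200/3758 = 0.05322
Overall risk P(Y=1) = π·p₁ + (1−π)·p₀ = 0.769×0.12903 + 0.231×0.05322 = 0.11152.
Under exogeneity, PAF = [P(Y=1) − p₀] / P(Y=1).
PAF = (0.11152 − 0.05322) / 0.11152 ≈ 0.5228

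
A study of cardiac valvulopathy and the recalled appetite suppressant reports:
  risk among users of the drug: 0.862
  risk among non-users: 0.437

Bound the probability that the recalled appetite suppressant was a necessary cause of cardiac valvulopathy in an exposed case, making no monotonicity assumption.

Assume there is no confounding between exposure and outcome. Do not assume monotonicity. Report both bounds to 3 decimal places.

0.493 ≤ PN ≤ 0.653

Let p₁ = 0.862, p₀ = 0.437.
Under exogeneity alone the bounds on PN are max{0,(p₁−p₀)/p₁} ≤ PN ≤ min{1,(1−p₀)/p₁}.
  lower = (p₁ − p₀)/p₁ = 0.425 / 0.862 ≈ 0.4930
  upper = min{1, (1 − p₀)/p₁} = 0.563 / 0.862 ≈ 0.6531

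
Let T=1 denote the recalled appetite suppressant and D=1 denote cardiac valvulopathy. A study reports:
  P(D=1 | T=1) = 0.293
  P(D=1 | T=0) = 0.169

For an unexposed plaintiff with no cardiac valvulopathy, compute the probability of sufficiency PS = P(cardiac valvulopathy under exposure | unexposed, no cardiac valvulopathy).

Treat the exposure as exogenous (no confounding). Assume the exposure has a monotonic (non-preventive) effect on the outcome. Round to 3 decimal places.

Let p₁ = 0.293, p₀ = 0.169.
Under exogeneity and monotonicity, PS = (p₁ − p₀) / (1 − p₀).
PS = (0.293 − 0.169) / (1 − 0.169) = 0.124 / 0.831 ≈ 0.1492

PS ≈ 0.149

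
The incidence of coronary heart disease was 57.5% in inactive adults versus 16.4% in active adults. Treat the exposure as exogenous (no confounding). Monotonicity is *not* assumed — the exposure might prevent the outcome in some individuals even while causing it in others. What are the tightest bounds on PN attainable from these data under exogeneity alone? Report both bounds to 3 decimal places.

0.715 ≤ PN ≤ 1.000

p₁ = 0.575, p₀ = 0.164.
Under exogeneity alone the bounds on PN are max{0,(p₁−p₀)/p₁} ≤ PN ≤ min{1,(1−p₀)/p₁}.
  lower = (p₁ − p₀)/p₁ = 0.411 / 0.575 ≈ 0.7148
  upper = min{1, (1 − p₀)/p₁} = 0.836 / 0.575 ≈ 1.4539 → capped at 1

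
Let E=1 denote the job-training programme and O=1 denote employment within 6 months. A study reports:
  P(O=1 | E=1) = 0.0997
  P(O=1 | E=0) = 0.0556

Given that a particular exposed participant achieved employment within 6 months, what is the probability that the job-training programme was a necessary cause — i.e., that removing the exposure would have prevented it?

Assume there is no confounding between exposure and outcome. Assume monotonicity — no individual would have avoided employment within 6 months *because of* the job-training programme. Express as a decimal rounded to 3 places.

PN ≈ 0.442

Let p₁ = 0.0997, p₀ = 0.0556.
Under exogeneity and monotonicity, PN = (p₁ − p₀) / p₁.
PN = (0.0997 − 0.0556) / 0.0997 = 0.0441 / 0.0997 ≈ 0.4423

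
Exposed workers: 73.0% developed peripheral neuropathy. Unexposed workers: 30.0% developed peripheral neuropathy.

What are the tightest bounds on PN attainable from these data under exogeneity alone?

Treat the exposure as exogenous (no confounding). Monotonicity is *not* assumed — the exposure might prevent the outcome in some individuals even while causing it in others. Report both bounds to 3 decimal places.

0.589 ≤ PN ≤ 0.959

p₁ = 0.73, p₀ = 0.3.
Under exogeneity alone the bounds on PN are max{0,(p₁−p₀)/p₁} ≤ PN ≤ min{1,(1−p₀)/p₁}.
  lower = (p₁ − p₀)/p₁ = 0.43 / 0.73 ≈ 0.5890
  upper = min{1, (1 − p₀)/p₁} = 0.7 / 0.73 ≈ 0.9589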